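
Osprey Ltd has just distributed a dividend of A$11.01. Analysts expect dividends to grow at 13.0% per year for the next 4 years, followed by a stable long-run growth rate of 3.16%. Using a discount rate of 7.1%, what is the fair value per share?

A$407.69

Two-stage DDM. Project D₁…D_4 at 0.13, terminal growth 0.0316, discount at r = 0.071.
D_1 = 12.4413
D_2 = 14.0587
D_3 = 15.8863
D_4 = 17.9515
Terminal value at t=4: TV = D_5/(r−g) = 18.5188/(0.071−0.0316) = 470.0199
P₀ = 12.4413/(1+0.071)^1 + 14.0587/(1+0.071)^2 + 15.8863/(1+0.071)^3 + 17.9515/(1+0.071)^4 + 470.0199/(1+0.071)^4 = 407.6873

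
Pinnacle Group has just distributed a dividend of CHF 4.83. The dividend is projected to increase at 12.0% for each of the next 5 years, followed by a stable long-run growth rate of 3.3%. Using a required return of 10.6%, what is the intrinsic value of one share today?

Two-stage DDM. Project D₁…D_5 at 0.12, terminal growth 0.033, discount at r = 0.106.
D_1 = 5.4096
D_2 = 6.0588
D_3 = 6.7858
D_4 = 7.6001
D_5 = 8.5121
Terminal value at t=5: TV = D_6/(r−g) = 8.7930/(0.106−0.033) = 120.4522
P₀ = 5.4096/(1+0.106)^1 + 6.0588/(1+0.106)^2 + 6.7858/(1+0.106)^3 + 7.6001/(1+0.106)^4 + 8.5121/(1+0.106)^5 + 120.4522/(1+0.106)^5 = 97.8672

CHF 97.87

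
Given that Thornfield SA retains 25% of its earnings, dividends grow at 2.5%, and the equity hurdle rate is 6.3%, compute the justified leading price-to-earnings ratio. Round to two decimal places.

19.74

Payout ratio b = 1 − 0.25 = 0.75.
Justified leading P/E = b/(r−g) = 0.75/(0.063−0.025) = 19.7368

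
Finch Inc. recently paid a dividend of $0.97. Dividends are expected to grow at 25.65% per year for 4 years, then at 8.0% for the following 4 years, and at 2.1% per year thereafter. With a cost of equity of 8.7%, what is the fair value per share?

$38.57

Three-stage DDM. Project D₁…D_8; terminal Gordon value at t=8 with g = 0.021; discount at r = 0.087.
D_1 = 1.2188
D_2 = 1.5314
D_3 = 1.9242
D_4 = 2.4178
D_5 = 2.6112
D_6 = 2.8201
D_7 = 3.0457
D_8 = 3.2894
TV_8 = 3.3585/(0.087−0.021) = 50.8860
P₀ = Σ Dₜ/(1+r)ᵗ + TV_8/(1+r)^8 = 38.5712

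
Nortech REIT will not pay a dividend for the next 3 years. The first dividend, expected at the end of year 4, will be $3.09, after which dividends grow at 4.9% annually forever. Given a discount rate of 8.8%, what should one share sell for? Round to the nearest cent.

$61.52

Deferred-dividend DDM. At t=3 the remaining stream is a growing perpetuity with first payment D_4 = 3.09.
V_3 = D_4/(r−g) = 3.09/(0.088−0.049) = 79.2308
P₀ = V_3/(1+r)^3 = 79.2308/(1+0.088)^3 = 61.5187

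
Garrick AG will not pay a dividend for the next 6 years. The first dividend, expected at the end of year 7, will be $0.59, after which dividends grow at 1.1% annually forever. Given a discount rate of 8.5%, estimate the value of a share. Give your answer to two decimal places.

Deferred-dividend DDM. At t=6 the remaining stream is a growing perpetuity with first payment D_7 = 0.59.
V_6 = D_7/(r−g) = 0.59/(0.085−0.011) = 7.9730
P₀ = V_6/(1+r)^6 = 7.9730/(1+0.085)^6 = 4.8870

$4.89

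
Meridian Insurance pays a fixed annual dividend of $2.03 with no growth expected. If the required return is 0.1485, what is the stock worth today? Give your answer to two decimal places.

Zero-growth DDM (perpetuity): P₀ = D/r = 2.03 / 0.1485 = 13.6700

$13.67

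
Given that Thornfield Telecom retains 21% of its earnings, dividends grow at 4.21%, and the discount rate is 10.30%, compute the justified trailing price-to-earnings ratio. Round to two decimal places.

13.52

Payout ratio b = 1 − 0.21 = 0.79.
Justified trailing P/E = b(1+g)/(r−g) = 0.79×(1+0.0421)/(0.103−0.0421) = 13.5182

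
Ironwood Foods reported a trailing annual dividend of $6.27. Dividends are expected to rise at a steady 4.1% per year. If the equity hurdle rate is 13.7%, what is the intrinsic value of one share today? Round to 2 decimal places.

$67.99

Gordon growth model: P₀ = D₁/(r − g). D₁ = 6.27 × (1 + 0.041) = 6.5271.
P₀ = 6.5271 / (0.137 − 0.041) = 6.5271 / 0.096 = 67.9903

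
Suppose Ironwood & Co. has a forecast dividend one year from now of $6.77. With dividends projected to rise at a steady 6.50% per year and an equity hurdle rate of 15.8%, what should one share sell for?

$72.80

Gordon growth model: P₀ = D₁/(r − g), with D₁ = 6.77 given directly.
P₀ = 6.7700 / (0.158 − 0.065) = 6.7700 / 0.093 = 72.7957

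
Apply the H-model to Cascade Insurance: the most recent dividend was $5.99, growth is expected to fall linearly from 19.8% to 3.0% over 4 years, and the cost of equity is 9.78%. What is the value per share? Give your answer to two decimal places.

H-model: P₀ = D₀[(1+g_L) + H(g_S−g_L)]/(r−g_L), with H = 4/2 = 2.
P₀ = 5.99 × [(1+0.03) + 2×(0.198−0.03)] / (0.0978−0.03)
   = 5.99 × 1.3660 / 0.0678 = 120.6835

$120.68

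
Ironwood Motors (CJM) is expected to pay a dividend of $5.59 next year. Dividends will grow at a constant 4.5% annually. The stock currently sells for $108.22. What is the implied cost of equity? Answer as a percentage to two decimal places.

Rearranging the constant-growth DDM: r = D₁/P₀ + g.
r = 5.5900 / 108.22 + 0.045 = 0.05165 + 0.045 = 0.09665

9.67%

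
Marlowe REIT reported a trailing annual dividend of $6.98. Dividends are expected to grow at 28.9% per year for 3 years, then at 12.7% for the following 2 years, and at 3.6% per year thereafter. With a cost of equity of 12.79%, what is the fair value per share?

$165.58

Three-stage DDM. Project D₁…D_5; terminal Gordon value at t=5 with g = 0.036; discount at r = 0.1279.
D_1 = 8.9972
D_2 = 11.5974
D_3 = 14.9491
D_4 = 16.8476
D_5 = 18.9872
TV_5 = 19.6708/(0.1279−0.036) = 214.0456
P₀ = Σ Dₜ/(1+r)ᵗ + TV_5/(1+r)^5 = 165.5846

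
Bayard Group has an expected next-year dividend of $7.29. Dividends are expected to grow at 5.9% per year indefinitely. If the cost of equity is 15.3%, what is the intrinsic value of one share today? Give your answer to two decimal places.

Gordon growth model: P₀ = D₁/(r − g), with D₁ = 7.29 given directly.
P₀ = 7.2900 / (0.153 − 0.059) = 7.2900 / 0.094 = 77.5532

$77.55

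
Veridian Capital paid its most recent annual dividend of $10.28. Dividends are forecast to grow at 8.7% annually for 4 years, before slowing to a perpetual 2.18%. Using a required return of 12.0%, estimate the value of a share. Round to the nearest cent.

$133.08

Two-stage DDM. Project D₁…D_4 at 0.087, terminal growth 0.0218, discount at r = 0.12.
D_1 = 11.1744
D_2 = 12.1465
D_3 = 13.2033
D_4 = 14.3520
Terminal value at t=4: TV = D_5/(r−g) = 14.6648/(0.12−0.0218) = 149.3364
P₀ = 11.1744/(1+0.12)^1 + 12.1465/(1+0.12)^2 + 13.2033/(1+0.12)^3 + 14.3520/(1+0.12)^4 + 149.3364/(1+0.12)^4 = 133.0850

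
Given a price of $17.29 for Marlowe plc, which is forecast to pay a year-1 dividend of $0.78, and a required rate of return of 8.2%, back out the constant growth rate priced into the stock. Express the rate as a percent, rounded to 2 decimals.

3.69%

From P₀ = D₁/(r − g), the implied growth is g = r − D₁/P₀.
g = 0.082 − 0.78/17.29 = 0.082 − 0.04511 = 0.03689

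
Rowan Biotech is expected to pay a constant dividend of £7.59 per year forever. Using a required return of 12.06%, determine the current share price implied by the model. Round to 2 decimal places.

Zero-growth DDM (perpetuity): P₀ = D/r = 7.59 / 0.1206 = 62.9353

£62.94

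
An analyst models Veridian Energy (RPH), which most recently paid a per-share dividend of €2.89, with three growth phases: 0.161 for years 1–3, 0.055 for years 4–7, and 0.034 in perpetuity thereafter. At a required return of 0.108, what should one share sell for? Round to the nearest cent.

Three-stage DDM. Project D₁…D_7; terminal Gordon value at t=7 with g = 0.034; discount at r = 0.108.
D_1 = 3.3553
D_2 = 3.8955
D_3 = 4.5227
D_4 = 4.7714
D_5 = 5.0338
D_6 = 5.3107
D_7 = 5.6028
TV_7 = 5.7933/(0.108−0.034) = 78.2876
P₀ = Σ Dₜ/(1+r)ᵗ + TV_7/(1+r)^7 = 59.4965

€59.50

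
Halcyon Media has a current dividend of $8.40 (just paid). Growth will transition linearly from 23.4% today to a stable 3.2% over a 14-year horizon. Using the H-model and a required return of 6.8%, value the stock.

H-model: P₀ = D₀[(1+g_L) + H(g_S−g_L)]/(r−g_L), with H = 14/2 = 7.
P₀ = 8.40 × [(1+0.032) + 7×(0.234−0.032)] / (0.068−0.032)
   = 8.40 × 2.4460 / 0.036 = 570.7333

$570.73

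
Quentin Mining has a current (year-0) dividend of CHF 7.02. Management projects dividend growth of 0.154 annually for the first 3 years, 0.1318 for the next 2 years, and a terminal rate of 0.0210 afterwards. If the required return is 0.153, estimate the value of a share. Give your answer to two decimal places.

CHF 87.24

Three-stage DDM. Project D₁…D_5; terminal Gordon value at t=5 with g = 0.021; discount at r = 0.153.
D_1 = 8.1011
D_2 = 9.3486
D_3 = 10.7883
D_4 = 12.2102
D_5 = 13.8196
TV_5 = 14.1098/(0.153−0.021) = 106.8921
P₀ = Σ Dₜ/(1+r)ᵗ + TV_5/(1+r)^5 = 87.2437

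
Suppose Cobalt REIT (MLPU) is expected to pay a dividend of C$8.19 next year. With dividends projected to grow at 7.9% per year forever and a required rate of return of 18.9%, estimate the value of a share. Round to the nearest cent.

Gordon growth model: P₀ = D₁/(r − g), with D₁ = 8.19 given directly.
P₀ = 8.1900 / (0.189 − 0.079) = 8.1900 / 0.11 = 74.4545

C$74.45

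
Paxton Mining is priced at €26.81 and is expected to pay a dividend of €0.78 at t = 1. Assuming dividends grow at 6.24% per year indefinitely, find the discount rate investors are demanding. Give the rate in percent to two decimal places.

9.15%

Rearranging the constant-growth DDM: r = D₁/P₀ + g.
r = 0.7800 / 26.81 + 0.0624 = 0.02909 + 0.0624 = 0.09149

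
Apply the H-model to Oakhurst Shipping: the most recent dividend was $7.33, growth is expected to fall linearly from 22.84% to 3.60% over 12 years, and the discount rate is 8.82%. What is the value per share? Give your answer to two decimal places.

H-model: P₀ = D₀[(1+g_L) + H(g_S−g_L)]/(r−g_L), with H = 12/2 = 6.
P₀ = 7.33 × [(1+0.036) + 6×(0.2284−0.036)] / (0.0882−0.036)
   = 7.33 × 2.1904 / 0.0522 = 307.5792

$307.58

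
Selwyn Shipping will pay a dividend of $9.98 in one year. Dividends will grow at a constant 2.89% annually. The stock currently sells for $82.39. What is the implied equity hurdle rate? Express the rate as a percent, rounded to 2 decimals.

15.00%

Rearranging the constant-growth DDM: r = D₁/P₀ + g.
r = 9.9800 / 82.39 + 0.0289 = 0.12113 + 0.0289 = 0.15003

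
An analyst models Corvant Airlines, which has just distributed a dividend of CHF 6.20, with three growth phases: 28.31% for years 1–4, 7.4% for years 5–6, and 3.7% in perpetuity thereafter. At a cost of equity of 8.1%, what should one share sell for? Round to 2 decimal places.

CHF 349.44

Three-stage DDM. Project D₁…D_6; terminal Gordon value at t=6 with g = 0.037; discount at r = 0.081.
D_1 = 7.9552
D_2 = 10.2073
D_3 = 13.0970
D_4 = 16.8048
D_5 = 18.0484
D_6 = 19.3839
TV_6 = 20.1012/(0.081−0.037) = 456.8444
P₀ = Σ Dₜ/(1+r)ᵗ + TV_6/(1+r)^6 = 349.4380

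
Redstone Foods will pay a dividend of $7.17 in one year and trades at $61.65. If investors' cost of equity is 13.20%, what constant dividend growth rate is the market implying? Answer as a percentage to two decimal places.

From P₀ = D₁/(r − g), the implied growth is g = r − D₁/P₀.
g = 0.132 − 7.17/61.65 = 0.132 − 0.11630 = 0.01570

1.57%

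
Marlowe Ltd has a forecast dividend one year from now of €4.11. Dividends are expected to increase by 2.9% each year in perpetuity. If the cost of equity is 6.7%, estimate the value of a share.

Gordon growth model: P₀ = D₁/(r − g), with D₁ = 4.11 given directly.
P₀ = 4.1100 / (0.067 − 0.029) = 4.1100 / 0.038 = 108.1579

€108.16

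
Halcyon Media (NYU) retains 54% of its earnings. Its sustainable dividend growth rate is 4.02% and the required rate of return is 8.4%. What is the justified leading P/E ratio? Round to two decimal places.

10.50

Payout ratio b = 1 − 0.54 = 0.46.
Justified leading P/E = b/(r−g) = 0.46/(0.084−0.0402) = 10.5023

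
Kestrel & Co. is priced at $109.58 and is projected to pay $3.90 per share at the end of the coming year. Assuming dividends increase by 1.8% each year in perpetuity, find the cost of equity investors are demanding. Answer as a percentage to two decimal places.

Rearranging the constant-growth DDM: r = D₁/P₀ + g.
r = 3.9000 / 109.58 + 0.018 = 0.03559 + 0.018 = 0.05359

5.36%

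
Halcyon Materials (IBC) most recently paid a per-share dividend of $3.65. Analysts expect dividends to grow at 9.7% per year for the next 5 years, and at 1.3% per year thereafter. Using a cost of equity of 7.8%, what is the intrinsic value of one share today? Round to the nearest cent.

Two-stage DDM. Project D₁…D_5 at 0.097, terminal growth 0.013, discount at r = 0.078.
D_1 = 4.0040
D_2 = 4.3924
D_3 = 4.8185
D_4 = 5.2859
D_5 = 5.7986
Terminal value at t=5: TV = D_6/(r−g) = 5.8740/(0.078−0.013) = 90.3695
P₀ = 4.0040/(1+0.078)^1 + 4.3924/(1+0.078)^2 + 4.8185/(1+0.078)^3 + 5.2859/(1+0.078)^4 + 5.7986/(1+0.078)^5 + 90.3695/(1+0.078)^5 = 81.3146

$81.31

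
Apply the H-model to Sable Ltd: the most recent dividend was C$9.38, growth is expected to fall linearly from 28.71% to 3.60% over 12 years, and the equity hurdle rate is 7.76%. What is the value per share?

H-model: P₀ = D₀[(1+g_L) + H(g_S−g_L)]/(r−g_L), with H = 12/2 = 6.
P₀ = 9.38 × [(1+0.036) + 6×(0.2871−0.036)] / (0.0776−0.036)
   = 9.38 × 2.5426 / 0.0416 = 573.3074

C$573.31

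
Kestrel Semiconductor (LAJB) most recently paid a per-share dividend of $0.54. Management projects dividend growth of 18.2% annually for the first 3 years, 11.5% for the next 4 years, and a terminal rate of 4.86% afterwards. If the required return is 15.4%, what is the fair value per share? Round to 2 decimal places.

$8.86

Three-stage DDM. Project D₁…D_7; terminal Gordon value at t=7 with g = 0.0486; discount at r = 0.154.
D_1 = 0.6383
D_2 = 0.7544
D_3 = 0.8918
D_4 = 0.9943
D_5 = 1.1087
D_6 = 1.2361
D_7 = 1.3783
TV_7 = 1.4453/(0.154−0.0486) = 13.7124
P₀ = Σ Dₜ/(1+r)ᵗ + TV_7/(1+r)^7 = 8.8626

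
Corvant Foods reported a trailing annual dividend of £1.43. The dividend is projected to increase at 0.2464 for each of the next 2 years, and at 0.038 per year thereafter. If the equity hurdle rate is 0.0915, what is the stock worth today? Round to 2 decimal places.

£39.68

Two-stage DDM. Project D₁…D_2 at 0.2464, terminal growth 0.038, discount at r = 0.0915.
D_1 = 1.7824
D_2 = 2.2215
Terminal value at t=2: TV = D_3/(r−g) = 2.3059/(0.0915−0.038) = 43.1017
P₀ = 1.7824/(1+0.0915)^1 + 2.2215/(1+0.0915)^2 + 43.1017/(1+0.0915)^2 = 39.6758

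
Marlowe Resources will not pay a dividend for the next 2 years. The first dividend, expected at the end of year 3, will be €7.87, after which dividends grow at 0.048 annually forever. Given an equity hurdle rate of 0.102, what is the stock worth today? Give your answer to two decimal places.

€120.01

Deferred-dividend DDM. At t=2 the remaining stream is a growing perpetuity with first payment D_3 = 7.87.
V_2 = D_3/(r−g) = 7.87/(0.102−0.048) = 145.7407
P₀ = V_2/(1+r)^2 = 145.7407/(1+0.102)^2 = 120.0101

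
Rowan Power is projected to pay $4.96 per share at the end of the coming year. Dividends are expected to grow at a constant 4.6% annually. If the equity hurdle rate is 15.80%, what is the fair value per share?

$44.29

Gordon growth model: P₀ = D₁/(r − g), with D₁ = 4.96 given directly.
P₀ = 4.9600 / (0.158 − 0.046) = 4.9600 / 0.112 = 44.2857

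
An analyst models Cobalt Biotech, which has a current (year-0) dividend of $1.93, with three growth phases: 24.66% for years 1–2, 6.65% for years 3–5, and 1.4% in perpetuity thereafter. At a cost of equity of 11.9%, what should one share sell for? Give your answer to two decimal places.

$31.10

Three-stage DDM. Project D₁…D_5; terminal Gordon value at t=5 with g = 0.014; discount at r = 0.119.
D_1 = 2.4059
D_2 = 2.9992
D_3 = 3.1987
D_4 = 3.4114
D_5 = 3.6383
TV_5 = 3.6892/(0.119−0.014) = 35.1352
P₀ = Σ Dₜ/(1+r)ᵗ + TV_5/(1+r)^5 = 31.1036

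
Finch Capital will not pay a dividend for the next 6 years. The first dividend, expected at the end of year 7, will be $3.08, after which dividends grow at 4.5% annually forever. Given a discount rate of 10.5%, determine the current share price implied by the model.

Deferred-dividend DDM. At t=6 the remaining stream is a growing perpetuity with first payment D_7 = 3.08.
V_6 = D_7/(r−g) = 3.08/(0.105−0.045) = 51.3333
P₀ = V_6/(1+r)^6 = 51.3333/(1+0.105)^6 = 28.1985

$28.20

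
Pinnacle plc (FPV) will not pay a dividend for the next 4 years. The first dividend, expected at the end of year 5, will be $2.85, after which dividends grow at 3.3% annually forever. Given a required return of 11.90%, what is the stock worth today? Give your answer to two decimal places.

Deferred-dividend DDM. At t=4 the remaining stream is a growing perpetuity with first payment D_5 = 2.85.
V_4 = D_5/(r−g) = 2.85/(0.119−0.033) = 33.1395
P₀ = V_4/(1+r)^4 = 33.1395/(1+0.119)^4 = 21.1362

$21.14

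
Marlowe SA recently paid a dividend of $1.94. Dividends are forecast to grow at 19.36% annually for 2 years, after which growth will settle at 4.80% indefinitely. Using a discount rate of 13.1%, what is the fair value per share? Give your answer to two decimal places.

Two-stage DDM. Project D₁…D_2 at 0.1936, terminal growth 0.048, discount at r = 0.131.
D_1 = 2.3156
D_2 = 2.7639
Terminal value at t=2: TV = D_3/(r−g) = 2.8965/(0.131−0.048) = 34.8982
P₀ = 2.3156/(1+0.131)^1 + 2.7639/(1+0.131)^2 + 34.8982/(1+0.131)^2 = 31.4901

$31.49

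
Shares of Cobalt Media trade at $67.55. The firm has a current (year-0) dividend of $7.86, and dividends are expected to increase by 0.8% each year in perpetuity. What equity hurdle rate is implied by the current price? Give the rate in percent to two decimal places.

12.53%

Rearranging the constant-growth DDM: r = D₁/P₀ + g.
D₁ = 7.86 × (1 + 0.008) = 7.9229.
r = 7.9229 / 67.55 + 0.008 = 0.11729 + 0.008 = 0.12529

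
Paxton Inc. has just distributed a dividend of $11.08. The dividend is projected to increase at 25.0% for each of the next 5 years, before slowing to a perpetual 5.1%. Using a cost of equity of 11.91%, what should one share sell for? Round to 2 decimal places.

$375.45

Two-stage DDM. Project D₁…D_5 at 0.25, terminal growth 0.051, discount at r = 0.1191.
D_1 = 13.8500
D_2 = 17.3125
D_3 = 21.6406
D_4 = 27.0508
D_5 = 33.8135
Terminal value at t=5: TV = D_6/(r−g) = 35.5380/(0.1191−0.051) = 521.8497
P₀ = 13.8500/(1+0.1191)^1 + 17.3125/(1+0.1191)^2 + 21.6406/(1+0.1191)^3 + 27.0508/(1+0.1191)^4 + 33.8135/(1+0.1191)^5 + 521.8497/(1+0.1191)^5 = 375.4549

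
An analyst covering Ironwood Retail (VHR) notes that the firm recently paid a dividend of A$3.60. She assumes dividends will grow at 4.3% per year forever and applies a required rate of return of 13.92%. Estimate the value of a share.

A$39.03

Gordon growth model: P₀ = D₁/(r − g). D₁ = 3.60 × (1 + 0.043) = 3.7548.
P₀ = 3.7548 / (0.1392 − 0.043) = 3.7548 / 0.0962 = 39.0312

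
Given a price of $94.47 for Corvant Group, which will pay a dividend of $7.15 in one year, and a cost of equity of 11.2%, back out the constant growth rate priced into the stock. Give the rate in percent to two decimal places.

From P₀ = D₁/(r − g), the implied growth is g = r − D₁/P₀.
g = 0.112 − 7.15/94.47 = 0.112 − 0.07569 = 0.03631

3.63%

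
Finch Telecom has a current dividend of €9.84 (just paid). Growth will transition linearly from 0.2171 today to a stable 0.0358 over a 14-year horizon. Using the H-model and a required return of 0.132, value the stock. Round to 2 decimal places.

H-model: P₀ = D₀[(1+g_L) + H(g_S−g_L)]/(r−g_L), with H = 14/2 = 7.
P₀ = 9.84 × [(1+0.0358) + 7×(0.2171−0.0358)] / (0.132−0.0358)
   = 9.84 × 2.3049 / 0.0962 = 235.7611

€235.76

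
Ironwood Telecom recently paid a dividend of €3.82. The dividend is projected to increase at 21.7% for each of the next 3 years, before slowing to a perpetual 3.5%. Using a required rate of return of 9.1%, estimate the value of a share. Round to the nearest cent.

Two-stage DDM. Project D₁…D_3 at 0.217, terminal growth 0.035, discount at r = 0.091.
D_1 = 4.6489
D_2 = 5.6578
D_3 = 6.8855
Terminal value at t=3: TV = D_4/(r−g) = 7.1265/(0.091−0.035) = 127.2587
P₀ = 4.6489/(1+0.091)^1 + 5.6578/(1+0.091)^2 + 6.8855/(1+0.091)^3 + 127.2587/(1+0.091)^3 = 112.3138

€112.31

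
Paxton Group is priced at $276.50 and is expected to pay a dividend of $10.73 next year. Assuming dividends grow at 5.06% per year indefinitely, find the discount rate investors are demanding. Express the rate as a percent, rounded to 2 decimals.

8.94%

Rearranging the constant-growth DDM: r = D₁/P₀ + g.
r = 10.7300 / 276.50 + 0.0506 = 0.03881 + 0.0506 = 0.08941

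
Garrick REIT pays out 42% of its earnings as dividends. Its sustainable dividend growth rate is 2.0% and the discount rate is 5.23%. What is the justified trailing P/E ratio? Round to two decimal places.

13.26

Justified trailing P/E = b(1+g)/(r−g) = 0.42×(1+0.02)/(0.0523−0.02) = 13.2632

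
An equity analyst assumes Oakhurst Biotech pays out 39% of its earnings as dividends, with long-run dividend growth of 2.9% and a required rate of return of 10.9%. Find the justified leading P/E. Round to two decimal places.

Justified leading P/E = b/(r−g) = 0.39/(0.109−0.029) = 4.8750

4.88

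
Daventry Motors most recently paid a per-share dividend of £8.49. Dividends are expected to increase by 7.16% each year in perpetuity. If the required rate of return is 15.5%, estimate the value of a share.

£109.09

Gordon growth model: P₀ = D₁/(r − g). D₁ = 8.49 × (1 + 0.0716) = 9.0979.
P₀ = 9.0979 / (0.155 − 0.0716) = 9.0979 / 0.0834 = 109.0873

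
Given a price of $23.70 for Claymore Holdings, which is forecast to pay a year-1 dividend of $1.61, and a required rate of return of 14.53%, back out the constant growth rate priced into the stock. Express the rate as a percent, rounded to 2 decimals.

From P₀ = D₁/(r − g), the implied growth is g = r − D₁/P₀.
g = 0.1453 − 1.61/23.70 = 0.1453 − 0.06793 = 0.07737

7.74%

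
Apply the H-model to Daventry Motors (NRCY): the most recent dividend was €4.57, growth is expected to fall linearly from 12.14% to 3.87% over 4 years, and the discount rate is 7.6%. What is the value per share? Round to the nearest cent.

€147.53

H-model: P₀ = D₀[(1+g_L) + H(g_S−g_L)]/(r−g_L), with H = 4/2 = 2.
P₀ = 4.57 × [(1+0.0387) + 2×(0.1214−0.0387)] / (0.076−0.0387)
   = 4.57 × 1.2041 / 0.0373 = 147.5265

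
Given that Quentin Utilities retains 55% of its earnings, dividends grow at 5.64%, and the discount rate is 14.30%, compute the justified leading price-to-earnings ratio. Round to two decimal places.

5.20

Payout ratio b = 1 − 0.55 = 0.45.
Justified leading P/E = b/(r−g) = 0.45/(0.143−0.0564) = 5.1963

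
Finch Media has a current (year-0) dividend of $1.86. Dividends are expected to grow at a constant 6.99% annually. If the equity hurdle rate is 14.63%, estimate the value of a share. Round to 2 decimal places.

Gordon growth model: P₀ = D₁/(r − g). D₁ = 1.86 × (1 + 0.0699) = 1.9900.
P₀ = 1.9900 / (0.1463 − 0.0699) = 1.9900 / 0.0764 = 26.0473

$26.05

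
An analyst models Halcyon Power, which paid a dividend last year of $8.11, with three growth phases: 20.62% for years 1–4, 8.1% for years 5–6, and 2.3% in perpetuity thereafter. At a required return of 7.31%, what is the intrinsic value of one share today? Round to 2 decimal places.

$338.26

Three-stage DDM. Project D₁…D_6; terminal Gordon value at t=6 with g = 0.023; discount at r = 0.0731.
D_1 = 9.7823
D_2 = 11.7994
D_3 = 14.2324
D_4 = 17.1671
D_5 = 18.5577
D_6 = 20.0609
TV_6 = 20.5223/(0.0731−0.023) = 409.6259
P₀ = Σ Dₜ/(1+r)ᵗ + TV_6/(1+r)^6 = 338.2588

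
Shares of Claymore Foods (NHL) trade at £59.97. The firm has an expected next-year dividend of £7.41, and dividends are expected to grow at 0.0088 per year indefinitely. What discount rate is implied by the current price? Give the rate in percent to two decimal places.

Rearranging the constant-growth DDM: r = D₁/P₀ + g.
r = 7.4100 / 59.97 + 0.0088 = 0.12356 + 0.0088 = 0.13236

13.24%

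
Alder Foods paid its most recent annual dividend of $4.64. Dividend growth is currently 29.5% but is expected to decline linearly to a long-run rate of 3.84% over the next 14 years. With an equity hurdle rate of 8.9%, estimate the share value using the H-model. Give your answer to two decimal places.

$259.93

H-model: P₀ = D₀[(1+g_L) + H(g_S−g_L)]/(r−g_L), with H = 14/2 = 7.
P₀ = 4.64 × [(1+0.0384) + 7×(0.295−0.0384)] / (0.089−0.0384)
   = 4.64 × 2.8346 / 0.0506 = 259.9317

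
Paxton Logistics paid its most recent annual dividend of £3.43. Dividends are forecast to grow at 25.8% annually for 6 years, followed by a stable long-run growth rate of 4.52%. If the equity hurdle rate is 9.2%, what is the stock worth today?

£213.82

Two-stage DDM. Project D₁…D_6 at 0.258, terminal growth 0.0452, discount at r = 0.092.
D_1 = 4.3149
D_2 = 5.4282
D_3 = 6.8287
D_4 = 8.5905
D_5 = 10.8068
D_6 = 13.5950
Terminal value at t=6: TV = D_7/(r−g) = 14.2095/(0.092−0.0452) = 303.6208
P₀ = 4.3149/(1+0.092)^1 + 5.4282/(1+0.092)^2 + 6.8287/(1+0.092)^3 + 8.5905/(1+0.092)^4 + 10.8068/(1+0.092)^5 + 13.5950/(1+0.092)^6 + 303.6208/(1+0.092)^6 = 213.8248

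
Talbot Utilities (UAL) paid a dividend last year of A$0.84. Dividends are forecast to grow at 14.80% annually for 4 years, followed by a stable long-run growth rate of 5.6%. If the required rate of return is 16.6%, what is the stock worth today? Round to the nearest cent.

Two-stage DDM. Project D₁…D_4 at 0.148, terminal growth 0.056, discount at r = 0.166.
D_1 = 0.9643
D_2 = 1.1070
D_3 = 1.2709
D_4 = 1.4590
Terminal value at t=4: TV = D_5/(r−g) = 1.5407/(0.166−0.056) = 14.0061
P₀ = 0.9643/(1+0.166)^1 + 1.1070/(1+0.166)^2 + 1.2709/(1+0.166)^3 + 1.4590/(1+0.166)^4 + 14.0061/(1+0.166)^4 = 10.8098

A$10.81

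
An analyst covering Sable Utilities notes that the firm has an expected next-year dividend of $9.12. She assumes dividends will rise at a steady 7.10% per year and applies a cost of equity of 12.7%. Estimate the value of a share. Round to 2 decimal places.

$162.86

Gordon growth model: P₀ = D₁/(r − g), with D₁ = 9.12 given directly.
P₀ = 9.1200 / (0.127 − 0.071) = 9.1200 / 0.056 = 162.8571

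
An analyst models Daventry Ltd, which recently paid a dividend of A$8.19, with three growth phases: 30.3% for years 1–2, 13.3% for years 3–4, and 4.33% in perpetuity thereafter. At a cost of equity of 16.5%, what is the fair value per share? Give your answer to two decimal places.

Three-stage DDM. Project D₁…D_4; terminal Gordon value at t=4 with g = 0.0433; discount at r = 0.165.
D_1 = 10.6716
D_2 = 13.9051
D_3 = 15.7544
D_4 = 17.8498
TV_4 = 18.6227/(0.165−0.0433) = 153.0211
P₀ = Σ Dₜ/(1+r)ᵗ + TV_4/(1+r)^4 = 122.1299

A$122.13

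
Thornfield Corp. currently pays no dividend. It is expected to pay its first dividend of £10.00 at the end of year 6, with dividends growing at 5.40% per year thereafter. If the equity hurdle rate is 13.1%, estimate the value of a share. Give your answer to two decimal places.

Deferred-dividend DDM. At t=5 the remaining stream is a growing perpetuity with first payment D_6 = 10.00.
V_5 = D_6/(r−g) = 10.00/(0.131−0.054) = 129.8701
P₀ = V_5/(1+r)^5 = 129.8701/(1+0.131)^5 = 70.1772

£70.18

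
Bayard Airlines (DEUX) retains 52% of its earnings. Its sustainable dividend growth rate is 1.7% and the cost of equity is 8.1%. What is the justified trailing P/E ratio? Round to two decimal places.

7.63

Payout ratio b = 1 − 0.52 = 0.48.
Justified trailing P/E = b(1+g)/(r−g) = 0.48×(1+0.017)/(0.081−0.017) = 7.6275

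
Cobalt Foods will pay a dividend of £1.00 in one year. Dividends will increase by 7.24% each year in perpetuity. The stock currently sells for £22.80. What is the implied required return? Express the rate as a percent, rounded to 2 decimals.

Rearranging the constant-growth DDM: r = D₁/P₀ + g.
r = 1.0000 / 22.80 + 0.0724 = 0.04386 + 0.0724 = 0.11626

11.63%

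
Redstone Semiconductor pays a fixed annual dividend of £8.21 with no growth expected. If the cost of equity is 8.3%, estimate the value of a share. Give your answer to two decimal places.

Zero-growth DDM (perpetuity): P₀ = D/r = 8.21 / 0.083 = 98.9157

£98.92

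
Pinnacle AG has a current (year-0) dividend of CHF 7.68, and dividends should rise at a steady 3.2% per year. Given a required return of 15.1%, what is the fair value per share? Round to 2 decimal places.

CHF 66.60

Gordon growth model: P₀ = D₁/(r − g). D₁ = 7.68 × (1 + 0.032) = 7.9258.
P₀ = 7.9258 / (0.151 − 0.032) = 7.9258 / 0.119 = 66.6030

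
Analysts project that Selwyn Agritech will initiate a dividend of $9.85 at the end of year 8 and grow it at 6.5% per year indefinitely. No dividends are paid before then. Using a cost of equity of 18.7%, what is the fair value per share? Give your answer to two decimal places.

$24.32

Deferred-dividend DDM. At t=7 the remaining stream is a growing perpetuity with first payment D_8 = 9.85.
V_7 = D_8/(r−g) = 9.85/(0.187−0.065) = 80.7377
P₀ = V_7/(1+r)^7 = 80.7377/(1+0.187)^7 = 24.3176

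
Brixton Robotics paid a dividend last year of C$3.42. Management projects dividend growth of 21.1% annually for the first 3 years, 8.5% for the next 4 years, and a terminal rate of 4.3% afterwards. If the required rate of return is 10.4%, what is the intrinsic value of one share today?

Three-stage DDM. Project D₁…D_7; terminal Gordon value at t=7 with g = 0.043; discount at r = 0.104.
D_1 = 4.1416
D_2 = 5.0155
D_3 = 6.0738
D_4 = 6.5900
D_5 = 7.1502
D_6 = 7.7580
D_7 = 8.4174
TV_7 = 8.7793/(0.104−0.043) = 143.9236
P₀ = Σ Dₜ/(1+r)ᵗ + TV_7/(1+r)^7 = 101.6750

C$101.68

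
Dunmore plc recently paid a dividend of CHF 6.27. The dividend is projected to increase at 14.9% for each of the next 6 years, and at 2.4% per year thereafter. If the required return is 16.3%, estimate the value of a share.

CHF 79.02

Two-stage DDM. Project D₁…D_6 at 0.149, terminal growth 0.024, discount at r = 0.163.
D_1 = 7.2042
D_2 = 8.2777
D_3 = 9.5110
D_4 = 10.9282
D_5 = 12.5565
D_6 = 14.4274
Terminal value at t=6: TV = D_7/(r−g) = 14.7736/(0.163−0.024) = 106.2852
P₀ = 7.2042/(1+0.163)^1 + 8.2777/(1+0.163)^2 + 9.5110/(1+0.163)^3 + 10.9282/(1+0.163)^4 + 12.5565/(1+0.163)^5 + 14.4274/(1+0.163)^6 + 106.2852/(1+0.163)^6 = 79.0195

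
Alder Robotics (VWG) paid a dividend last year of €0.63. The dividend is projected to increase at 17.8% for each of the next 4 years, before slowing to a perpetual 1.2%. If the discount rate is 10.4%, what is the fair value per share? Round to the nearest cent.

Two-stage DDM. Project D₁…D_4 at 0.178, terminal growth 0.012, discount at r = 0.104.
D_1 = 0.7421
D_2 = 0.8742
D_3 = 1.0299
D_4 = 1.2132
Terminal value at t=4: TV = D_5/(r−g) = 1.2277/(0.104−0.012) = 13.3449
P₀ = 0.7421/(1+0.104)^1 + 0.8742/(1+0.104)^2 + 1.0299/(1+0.104)^3 + 1.2132/(1+0.104)^4 + 13.3449/(1+0.104)^4 = 11.9549

€11.95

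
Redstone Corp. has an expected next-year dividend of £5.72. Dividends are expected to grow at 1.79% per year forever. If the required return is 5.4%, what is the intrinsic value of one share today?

£158.45

Gordon growth model: P₀ = D₁/(r − g), with D₁ = 5.72 given directly.
P₀ = 5.7200 / (0.054 − 0.0179) = 5.7200 / 0.0361 = 158.4488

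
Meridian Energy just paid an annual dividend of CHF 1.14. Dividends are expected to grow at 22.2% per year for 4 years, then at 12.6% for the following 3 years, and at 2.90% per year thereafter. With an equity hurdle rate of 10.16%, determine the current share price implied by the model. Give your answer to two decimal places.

CHF 37.49

Three-stage DDM. Project D₁…D_7; terminal Gordon value at t=7 with g = 0.029; discount at r = 0.1016.
D_1 = 1.3931
D_2 = 1.7023
D_3 = 2.0803
D_4 = 2.5421
D_5 = 2.8624
D_6 = 3.2230
D_7 = 3.6291
TV_7 = 3.7344/(0.1016−0.029) = 51.4379
P₀ = Σ Dₜ/(1+r)ᵗ + TV_7/(1+r)^7 = 37.4898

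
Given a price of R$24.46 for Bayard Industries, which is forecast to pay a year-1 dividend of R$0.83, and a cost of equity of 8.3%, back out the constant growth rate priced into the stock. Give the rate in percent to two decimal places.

4.91%

From P₀ = D₁/(r − g), the implied growth is g = r − D₁/P₀.
g = 0.083 − 0.83/24.46 = 0.083 − 0.03393 = 0.04907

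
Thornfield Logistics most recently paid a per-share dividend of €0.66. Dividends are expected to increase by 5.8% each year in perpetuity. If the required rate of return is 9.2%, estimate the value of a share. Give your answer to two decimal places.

€20.54

Gordon growth model: P₀ = D₁/(r − g). D₁ = 0.66 × (1 + 0.058) = 0.6983.
P₀ = 0.6983 / (0.092 − 0.058) = 0.6983 / 0.034 = 20.5376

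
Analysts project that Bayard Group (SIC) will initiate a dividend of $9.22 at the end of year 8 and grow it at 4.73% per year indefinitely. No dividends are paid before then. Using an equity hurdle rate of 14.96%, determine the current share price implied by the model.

Deferred-dividend DDM. At t=7 the remaining stream is a growing perpetuity with first payment D_8 = 9.22.
V_7 = D_8/(r−g) = 9.22/(0.1496−0.0473) = 90.1271
P₀ = V_7/(1+r)^7 = 90.1271/(1+0.1496)^7 = 33.9647

$33.96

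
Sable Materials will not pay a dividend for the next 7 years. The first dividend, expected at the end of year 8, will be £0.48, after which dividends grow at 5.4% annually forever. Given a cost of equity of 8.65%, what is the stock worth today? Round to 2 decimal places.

Deferred-dividend DDM. At t=7 the remaining stream is a growing perpetuity with first payment D_8 = 0.48.
V_7 = D_8/(r−g) = 0.48/(0.0865−0.054) = 14.7692
P₀ = V_7/(1+r)^7 = 14.7692/(1+0.0865)^7 = 8.2632

£8.26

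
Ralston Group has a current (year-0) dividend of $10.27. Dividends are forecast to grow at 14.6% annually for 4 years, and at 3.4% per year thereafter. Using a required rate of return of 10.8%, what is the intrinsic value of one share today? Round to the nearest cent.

$208.95

Two-stage DDM. Project D₁…D_4 at 0.146, terminal growth 0.034, discount at r = 0.108.
D_1 = 11.7694
D_2 = 13.4878
D_3 = 15.4570
D_4 = 17.7137
Terminal value at t=4: TV = D_5/(r−g) = 18.3160/(0.108−0.034) = 247.5128
P₀ = 11.7694/(1+0.108)^1 + 13.4878/(1+0.108)^2 + 15.4570/(1+0.108)^3 + 17.7137/(1+0.108)^4 + 247.5128/(1+0.108)^4 = 208.9499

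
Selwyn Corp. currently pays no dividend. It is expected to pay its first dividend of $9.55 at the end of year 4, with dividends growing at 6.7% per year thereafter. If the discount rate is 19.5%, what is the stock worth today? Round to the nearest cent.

$43.72

Deferred-dividend DDM. At t=3 the remaining stream is a growing perpetuity with first payment D_4 = 9.55.
V_3 = D_4/(r−g) = 9.55/(0.195−0.067) = 74.6094
P₀ = V_3/(1+r)^3 = 74.6094/(1+0.195)^3 = 43.7210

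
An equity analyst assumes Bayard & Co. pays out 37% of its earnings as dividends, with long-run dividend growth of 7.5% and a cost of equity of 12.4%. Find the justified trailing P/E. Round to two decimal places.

8.12

Justified trailing P/E = b(1+g)/(r−g) = 0.37×(1+0.075)/(0.124−0.075) = 8.1173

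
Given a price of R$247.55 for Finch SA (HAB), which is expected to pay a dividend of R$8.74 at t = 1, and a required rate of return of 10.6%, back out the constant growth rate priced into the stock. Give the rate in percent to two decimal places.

From P₀ = D₁/(r − g), the implied growth is g = r − D₁/P₀.
g = 0.106 − 8.74/247.55 = 0.106 − 0.03531 = 0.07069

7.07%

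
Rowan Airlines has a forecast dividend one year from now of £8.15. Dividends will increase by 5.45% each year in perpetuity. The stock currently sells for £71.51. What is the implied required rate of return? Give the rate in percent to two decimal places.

16.85%

Rearranging the constant-growth DDM: r = D₁/P₀ + g.
r = 8.1500 / 71.51 + 0.0545 = 0.11397 + 0.0545 = 0.16847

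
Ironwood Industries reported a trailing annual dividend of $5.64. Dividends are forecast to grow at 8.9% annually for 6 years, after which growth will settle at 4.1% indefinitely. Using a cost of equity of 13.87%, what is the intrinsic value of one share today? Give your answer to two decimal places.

Two-stage DDM. Project D₁…D_6 at 0.089, terminal growth 0.041, discount at r = 0.1387.
D_1 = 6.1420
D_2 = 6.6886
D_3 = 7.2839
D_4 = 7.9321
D_5 = 8.6381
D_6 = 9.4069
Terminal value at t=6: TV = D_7/(r−g) = 9.7926/(0.1387−0.041) = 100.2311
P₀ = 6.1420/(1+0.1387)^1 + 6.6886/(1+0.1387)^2 + 7.2839/(1+0.1387)^3 + 7.9321/(1+0.1387)^4 + 8.6381/(1+0.1387)^5 + 9.4069/(1+0.1387)^6 + 100.2311/(1+0.1387)^6 = 75.0082

$75.01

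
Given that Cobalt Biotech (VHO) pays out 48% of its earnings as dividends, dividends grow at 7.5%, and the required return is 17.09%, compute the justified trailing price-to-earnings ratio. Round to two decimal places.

5.38

Justified trailing P/E = b(1+g)/(r−g) = 0.48×(1+0.075)/(0.1709−0.075) = 5.3806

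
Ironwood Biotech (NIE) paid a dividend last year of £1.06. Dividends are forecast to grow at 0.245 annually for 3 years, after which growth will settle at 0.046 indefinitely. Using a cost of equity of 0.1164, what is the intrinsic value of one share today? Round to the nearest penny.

Two-stage DDM. Project D₁…D_3 at 0.245, terminal growth 0.046, discount at r = 0.1164.
D_1 = 1.3197
D_2 = 1.6430
D_3 = 2.0456
Terminal value at t=3: TV = D_4/(r−g) = 2.1397/(0.1164−0.046) = 30.3930
P₀ = 1.3197/(1+0.1164)^1 + 1.6430/(1+0.1164)^2 + 2.0456/(1+0.1164)^3 + 30.3930/(1+0.1164)^3 = 25.8136

£25.81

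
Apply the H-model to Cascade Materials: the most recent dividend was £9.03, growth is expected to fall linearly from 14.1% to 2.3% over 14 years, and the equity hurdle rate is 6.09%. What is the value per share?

H-model: P₀ = D₀[(1+g_L) + H(g_S−g_L)]/(r−g_L), with H = 14/2 = 7.
P₀ = 9.03 × [(1+0.023) + 7×(0.141−0.023)] / (0.0609−0.023)
   = 9.03 × 1.8490 / 0.0379 = 440.5401

£440.54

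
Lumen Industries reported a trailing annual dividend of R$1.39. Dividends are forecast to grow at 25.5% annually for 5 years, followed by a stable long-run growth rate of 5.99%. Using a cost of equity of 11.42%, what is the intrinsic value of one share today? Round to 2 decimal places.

Two-stage DDM. Project D₁…D_5 at 0.255, terminal growth 0.0599, discount at r = 0.1142.
D_1 = 1.7444
D_2 = 2.1893
D_3 = 2.7476
D_4 = 3.4482
D_5 = 4.3275
Terminal value at t=5: TV = D_6/(r−g) = 4.5867/(0.1142−0.0599) = 84.4692
P₀ = 1.7444/(1+0.1142)^1 + 2.1893/(1+0.1142)^2 + 2.7476/(1+0.1142)^3 + 3.4482/(1+0.1142)^4 + 4.3275/(1+0.1142)^5 + 84.4692/(1+0.1142)^5 = 59.2636

R$59.26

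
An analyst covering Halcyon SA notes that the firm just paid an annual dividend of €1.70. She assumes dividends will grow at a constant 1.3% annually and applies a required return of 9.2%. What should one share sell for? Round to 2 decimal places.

Gordon growth model: P₀ = D₁/(r − g). D₁ = 1.70 × (1 + 0.013) = 1.7221.
P₀ = 1.7221 / (0.092 − 0.013) = 1.7221 / 0.079 = 21.7987

€21.80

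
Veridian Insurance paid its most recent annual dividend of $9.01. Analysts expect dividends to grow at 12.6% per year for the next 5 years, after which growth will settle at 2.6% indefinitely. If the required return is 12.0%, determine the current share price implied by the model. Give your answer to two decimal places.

Two-stage DDM. Project D₁…D_5 at 0.126, terminal growth 0.026, discount at r = 0.12.
D_1 = 10.1453
D_2 = 11.4236
D_3 = 12.8629
D_4 = 14.4837
D_5 = 16.3086
Terminal value at t=5: TV = D_6/(r−g) = 16.7326/(0.12−0.026) = 178.0067
P₀ = 10.1453/(1+0.12)^1 + 11.4236/(1+0.12)^2 + 12.8629/(1+0.12)^3 + 14.4837/(1+0.12)^4 + 16.3086/(1+0.12)^5 + 178.0067/(1+0.12)^5 = 146.7850

$146.78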